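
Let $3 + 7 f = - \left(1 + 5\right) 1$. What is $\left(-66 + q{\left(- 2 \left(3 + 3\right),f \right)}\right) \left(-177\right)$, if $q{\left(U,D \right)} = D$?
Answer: $\frac{83367}{7} \approx 11910.0$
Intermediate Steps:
$f = - \frac{9}{7}$ ($f = - \frac{3}{7} + \frac{\left(-1\right) \left(1 + 5\right) 1}{7} = - \frac{3}{7} + \frac{\left(-1\right) 6 \cdot 1}{7} = - \frac{3}{7} + \frac{\left(-1\right) 6}{7} = - \frac{3}{7} + \frac{1}{7} \left(-6\right) = - \frac{3}{7} - \frac{6}{7} = - \frac{9}{7} \approx -1.2857$)
$\left(-66 + q{\left(- 2 \left(3 + 3\right),f \right)}\right) \left(-177\right) = \left(-66 - \frac{9}{7}\right) \left(-177\right) = \left(- \frac{471}{7}\right) \left(-177\right) = \frac{83367}{7}$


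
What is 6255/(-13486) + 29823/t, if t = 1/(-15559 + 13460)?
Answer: -844203067077/13486 ≈ -6.2598e+7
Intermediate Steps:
t = -1/2099 (t = 1/(-2099) = -1/2099 ≈ -0.00047642)
6255/(-13486) + 29823/t = 6255/(-13486) + 29823/(-1/2099) = 6255*(-1/13486) + 29823*(-2099) = -6255/13486 - 62598477 = -844203067077/13486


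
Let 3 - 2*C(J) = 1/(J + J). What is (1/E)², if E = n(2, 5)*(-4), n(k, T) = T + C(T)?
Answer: 25/16641 ≈ 0.0015023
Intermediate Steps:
C(J) = 3/2 - 1/(4*J) (C(J) = 3/2 - 1/(2*(J + J)) = 3/2 - 1/(2*J)/2 = 3/2 - 1/(4*J))
n(k, T) = T + (-1 + 6*T)/(4*T)
E = -129/5 (E = (3/2 + 5 - ¼/5)*(-4) = (3/2 + 5 - ¼*⅕)*(-4) = (3/2 + 5 - 1/20)*(-4) = (129/20)*(-4) = -129/5 ≈ -25.800)
(1/E)² = (1/(-129/5))² = (-5/129)² = 25/16641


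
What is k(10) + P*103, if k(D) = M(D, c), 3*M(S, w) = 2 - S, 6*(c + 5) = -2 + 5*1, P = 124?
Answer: 38308/3 ≈ 12769.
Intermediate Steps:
c = -9/2 (c = -5 + (-2 + 5*1)/6 = -5 + (-2 + 5)/6 = -5 + (⅙)*3 = -5 + ½ = -9/2 ≈ -4.5000)
M(S, w) = ⅔ - S/3 (M(S, w) = (2 - S)/3 = ⅔ - S/3)
k(D) = ⅔ - D/3
k(10) + P*103 = (⅔ - ⅓*10) + 124*103 = (⅔ - 10/3) + 12772 = -8/3 + 12772 = 38308/3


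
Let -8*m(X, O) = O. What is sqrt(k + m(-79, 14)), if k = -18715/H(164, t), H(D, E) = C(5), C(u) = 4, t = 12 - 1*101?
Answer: I*sqrt(18722)/2 ≈ 68.414*I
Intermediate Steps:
t = -89 (t = 12 - 101 = -89)
H(D, E) = 4
m(X, O) = -O/8
k = -18715/4 ≈ -4678.8
sqrt(k + m(-79, 14)) = sqrt(-18715/4 - 1/8*14) = sqrt(-18715/4 - 7/4) = sqrt(-9361/2) = I*sqrt(18722)/2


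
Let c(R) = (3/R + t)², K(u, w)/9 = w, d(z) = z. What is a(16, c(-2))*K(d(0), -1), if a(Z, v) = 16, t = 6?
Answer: -144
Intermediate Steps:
K(u, w) = 9*w
c(R) = (6 + 3/R)² (c(R) = (3/R + 6)² = (6 + 3/R)²)
a(16, c(-2))*K(d(0), -1) = 16*(9*(-1)) = 16*(-9) = -144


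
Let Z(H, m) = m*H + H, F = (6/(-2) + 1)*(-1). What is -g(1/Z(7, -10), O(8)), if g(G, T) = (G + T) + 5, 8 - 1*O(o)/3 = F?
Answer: -1448/63 ≈ -22.984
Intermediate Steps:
F = 2 (F = (6*(-1/2) + 1)*(-1) = (-3 + 1)*(-1) = -2*(-1) = 2)
O(o) = 18 (O(o) = 24 - 3*2 = 24 - 6 = 18)
Z(H, m) = H + H*m (Z(H, m) = H*m + H = H + H*m)
g(G, T) = 5 + G + T
-g(1/Z(7, -10), O(8)) = -(5 + 1/(7*(1 - 10)) + 18) = -(5 + 1/(7*(-9)) + 18) = -(5 + 1/(-63) + 18) = -(5 - 1/63 + 18) = -1*1448/63 = -1448/63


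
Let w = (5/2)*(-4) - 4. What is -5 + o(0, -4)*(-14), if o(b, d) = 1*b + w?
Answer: 191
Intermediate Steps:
w = -14 (w = (5*(½))*(-4) - 4 = (5/2)*(-4) - 4 = -10 - 4 = -14)
o(b, d) = -14 + b (o(b, d) = 1*b - 14 = b - 14 = -14 + b)
-5 + o(0, -4)*(-14) = -5 + (-14 + 0)*(-14) = -5 - 14*(-14) = -5 + 196 = 191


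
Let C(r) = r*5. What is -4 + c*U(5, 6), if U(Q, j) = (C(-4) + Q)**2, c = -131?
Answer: -29479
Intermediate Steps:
C(r) = 5*r
U(Q, j) = (-20 + Q)**2 (U(Q, j) = (5*(-4) + Q)**2 = (-20 + Q)**2)
-4 + c*U(5, 6) = -4 - 131*(-20 + 5)**2 = -4 - 131*(-15)**2 = -4 - 131*225 = -4 - 29475 = -29479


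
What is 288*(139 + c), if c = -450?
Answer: -89568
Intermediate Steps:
288*(139 + c) = 288*(139 - 450) = 288*(-311) = -89568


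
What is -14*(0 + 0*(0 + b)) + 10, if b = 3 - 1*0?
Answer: 10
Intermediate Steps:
b = 3 (b = 3 + 0 = 3)
-14*(0 + 0*(0 + b)) + 10 = -14*(0 + 0*(0 + 3)) + 10 = -14*(0 + 0*3) + 10 = -14*(0 + 0) + 10 = -14*0 + 10 = 0 + 10 = 10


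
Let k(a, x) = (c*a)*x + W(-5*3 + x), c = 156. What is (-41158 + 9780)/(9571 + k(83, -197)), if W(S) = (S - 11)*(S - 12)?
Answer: 31378/2491233 ≈ 0.012595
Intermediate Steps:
W(S) = (-12 + S)*(-11 + S) (W(S) = (-11 + S)*(-12 + S) = (-12 + S)*(-11 + S))
k(a, x) = 477 + (-15 + x)**2 - 23*x + 156*a*x (k(a, x) = (156*a)*x + (132 + (-5*3 + x)**2 - 23*(-5*3 + x)) = 156*a*x + (132 + (-15 + x)**2 - 23*(-15 + x)) = 156*a*x + (132 + (-15 + x)**2 + (345 - 23*x)) = 156*a*x + (477 + (-15 + x)**2 - 23*x) = 477 + (-15 + x)**2 - 23*x + 156*a*x)
(-41158 + 9780)/(9571 + k(83, -197)) = (-41158 + 9780)/(9571 + (702 + (-197)**2 - 53*(-197) + 156*83*(-197))) = -31378/(9571 + (702 + 38809 + 10441 - 2550756)) = -31378/(9571 - 2500804) = -31378/(-2491233) = -31378*(-1/2491233) = 31378/2491233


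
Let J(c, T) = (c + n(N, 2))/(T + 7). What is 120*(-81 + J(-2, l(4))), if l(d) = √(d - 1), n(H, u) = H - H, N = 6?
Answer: -224400/23 + 120*√3/23 ≈ -9747.5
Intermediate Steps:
n(H, u) = 0
l(d) = √(-1 + d)
J(c, T) = c/(7 + T) (J(c, T) = (c + 0)/(T + 7) = c/(7 + T))
120*(-81 + J(-2, l(4))) = 120*(-81 - 2/(7 + √(-1 + 4))) = 120*(-81 - 2/(7 + √3)) = -9720 - 240/(7 + √3)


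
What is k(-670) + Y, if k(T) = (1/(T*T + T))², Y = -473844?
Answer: -95200061013867599/200910132900 ≈ -4.7384e+5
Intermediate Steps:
k(T) = (T + T²)⁻² (k(T) = (1/(T² + T))² = (1/(T + T²))² = (T + T²)⁻²)
k(-670) + Y = 1/((-670)²*(1 - 670)²) - 473844 = (1/448900)/(-669)² - 473844 = (1/448900)*(1/447561) - 473844 = 1/200910132900 - 473844 = -95200061013867599/200910132900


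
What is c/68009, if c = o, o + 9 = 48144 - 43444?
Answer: 4691/68009 ≈ 0.068976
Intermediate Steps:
o = 4691 (o = -9 + (48144 - 43444) = -9 + 4700 = 4691)
c = 4691
c/68009 = 4691/68009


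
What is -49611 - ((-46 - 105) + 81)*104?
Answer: -42331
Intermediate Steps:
-49611 - ((-46 - 105) + 81)*104 = -49611 - (-151 + 81)*104 = -49611 - (-70)*104 = -49611 - 1*(-7280) = -49611 + 7280 = -42331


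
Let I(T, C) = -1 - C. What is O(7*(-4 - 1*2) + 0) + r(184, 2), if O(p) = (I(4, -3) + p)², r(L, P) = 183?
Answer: 1783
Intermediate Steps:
O(p) = (2 + p)² (O(p) = ((-1 - 1*(-3)) + p)² = ((-1 + 3) + p)² = (2 + p)²)
O(7*(-4 - 1*2) + 0) + r(184, 2) = (2 + (7*(-4 - 1*2) + 0))² + 183 = (2 + (7*(-4 - 2) + 0))² + 183 = (2 + (7*(-6) + 0))² + 183 = (2 + (-42 + 0))² + 183 = (2 - 42)² + 183 = (-40)² + 183 = 1600 + 183 = 1783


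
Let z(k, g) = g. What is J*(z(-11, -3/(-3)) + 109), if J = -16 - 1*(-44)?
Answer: 3080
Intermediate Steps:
J = 28 (J = -16 + 44 = 28)
J*(z(-11, -3/(-3)) + 109) = 28*(-3/(-3) + 109) = 28*(-3*(-1/3) + 109) = 28*(1 + 109) = 28*110 = 3080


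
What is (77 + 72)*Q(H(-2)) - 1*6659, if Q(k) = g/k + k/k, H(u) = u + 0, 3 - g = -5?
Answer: -7106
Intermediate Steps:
g = 8 (g = 3 - 1*(-5) = 3 + 5 = 8)
H(u) = u
Q(k) = 1 + 8/k (Q(k) = 8/k + k/k = 8/k + 1 = 1 + 8/k)
(77 + 72)*Q(H(-2)) - 1*6659 = (77 + 72)*((8 - 2)/(-2)) - 1*6659 = 149*(-1/2*6) - 6659 = 149*(-3) - 6659 = -447 - 6659 = -7106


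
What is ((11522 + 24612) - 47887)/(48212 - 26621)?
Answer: -11753/21591 ≈ -0.54435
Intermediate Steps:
((11522 + 24612) - 47887)/(48212 - 26621) = (36134 - 47887)/21591 = -11753*1/21591 = -11753/21591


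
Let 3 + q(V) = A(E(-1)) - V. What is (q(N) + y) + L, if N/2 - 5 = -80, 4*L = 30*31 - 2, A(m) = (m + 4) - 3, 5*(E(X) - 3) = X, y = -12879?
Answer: -62481/5 ≈ -12496.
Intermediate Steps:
E(X) = 3 + X/5
A(m) = 1 + m (A(m) = (4 + m) - 3 = 1 + m)
L = 232 (L = (30*31 - 2)/4 = (930 - 2)/4 = (¼)*928 = 232)
N = -150 (N = 10 + 2*(-80) = 10 - 160 = -150)
q(V) = ⅘ - V (q(V) = -3 + ((1 + (3 + (⅕)*(-1))) - V) = -3 + ((1 + (3 - ⅕)) - V) = -3 + ((1 + 14/5) - V) = -3 + (19/5 - V) = ⅘ - V)
(q(N) + y) + L = ((⅘ - 1*(-150)) - 12879) + 232 = ((⅘ + 150) - 12879) + 232 = (754/5 - 12879) + 232 = -63641/5 + 232 = -62481/5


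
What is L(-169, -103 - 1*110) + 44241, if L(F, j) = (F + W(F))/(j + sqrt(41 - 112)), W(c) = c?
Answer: 14157627/320 + 169*I*sqrt(71)/22720 ≈ 44243.0 + 0.062677*I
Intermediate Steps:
L(F, j) = 2*F/(j + I*sqrt(71)) (L(F, j) = (F + F)/(j + sqrt(41 - 112)) = (2*F)/(j + sqrt(-71)) = (2*F)/(j + I*sqrt(71)) = 2*F/(j + I*sqrt(71)))
L(-169, -103 - 1*110) + 44241 = 2*(-169)/((-103 - 1*110) + I*sqrt(71)) + 44241 = 2*(-169)/((-103 - 110) + I*sqrt(71)) + 44241 = 2*(-169)/(-213 + I*sqrt(71)) + 44241 = -338/(-213 + I*sqrt(71)) + 44241 = 44241 - 338/(-213 + I*sqrt(71))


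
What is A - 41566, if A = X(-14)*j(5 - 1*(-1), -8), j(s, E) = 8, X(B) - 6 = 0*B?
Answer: -41518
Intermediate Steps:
X(B) = 6 (X(B) = 6 + 0*B = 6 + 0 = 6)
A = 48 (A = 6*8 = 48)
A - 41566 = 48 - 41566 = -41518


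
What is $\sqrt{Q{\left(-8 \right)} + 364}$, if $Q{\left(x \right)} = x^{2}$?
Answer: $2 \sqrt{107} \approx 20.688$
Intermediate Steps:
$\sqrt{Q{\left(-8 \right)} + 364} = \sqrt{\left(-8\right)^{2} + 364} = \sqrt{64 + 364} = \sqrt{428} = 2 \sqrt{107}$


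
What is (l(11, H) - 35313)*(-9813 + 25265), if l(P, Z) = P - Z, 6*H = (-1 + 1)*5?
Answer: -545486504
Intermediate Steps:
H = 0 (H = ((-1 + 1)*5)/6 = (0*5)/6 = (1/6)*0 = 0)
(l(11, H) - 35313)*(-9813 + 25265) = ((11 - 1*0) - 35313)*(-9813 + 25265) = ((11 + 0) - 35313)*15452 = (11 - 35313)*15452 = -35302*15452 = -545486504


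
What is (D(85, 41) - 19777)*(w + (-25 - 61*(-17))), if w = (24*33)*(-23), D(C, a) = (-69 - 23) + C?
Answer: 340363936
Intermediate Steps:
D(C, a) = -92 + C
w = -18216 (w = 792*(-23) = -18216)
(D(85, 41) - 19777)*(w + (-25 - 61*(-17))) = ((-92 + 85) - 19777)*(-18216 + (-25 - 61*(-17))) = (-7 - 19777)*(-18216 + (-25 + 1037)) = -19784*(-18216 + 1012) = -19784*(-17204) = 340363936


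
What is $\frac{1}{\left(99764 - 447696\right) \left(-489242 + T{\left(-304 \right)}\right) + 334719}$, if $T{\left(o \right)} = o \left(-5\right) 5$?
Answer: $\frac{1}{167578999063} \approx 5.9673 \cdot 10^{-12}$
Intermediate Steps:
$T{\left(o \right)} = - 25 o$ ($T{\left(o \right)} = - 5 o 5 = - 25 o$)
$\frac{1}{\left(99764 - 447696\right) \left(-489242 + T{\left(-304 \right)}\right) + 334719} = \frac{1}{\left(99764 - 447696\right) \left(-489242 - -7600\right) + 334719} = \frac{1}{- 347932 \left(-489242 + 7600\right) + 334719} = \frac{1}{\left(-347932\right) \left(-481642\right) + 334719} = \frac{1}{167578664344 + 334719} = \frac{1}{167578999063}$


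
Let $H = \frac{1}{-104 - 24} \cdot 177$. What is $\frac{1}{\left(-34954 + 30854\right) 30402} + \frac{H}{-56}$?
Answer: $\frac{2757840529}{111684787200} \approx 0.024693$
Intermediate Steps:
$H = - \frac{177}{128}$ ($H = \frac{1}{-128} \cdot 177 = \left(- \frac{1}{128}\right) 177 = - \frac{177}{128} \approx -1.3828$)
$\frac{1}{\left(-34954 + 30854\right) 30402} + \frac{H}{-56} = \frac{1}{\left(-34954 + 30854\right) 30402} - \frac{177}{128 \left(-56\right)} = \frac{1}{-4100} \cdot \frac{1}{30402} - - \frac{177}{7168} = \left(- \frac{1}{4100}\right) \frac{1}{30402} + \frac{177}{7168} = - \frac{1}{124648200} + \frac{177}{7168} = \frac{2757840529}{111684787200}$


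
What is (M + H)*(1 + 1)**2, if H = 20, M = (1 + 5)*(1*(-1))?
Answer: 56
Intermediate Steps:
M = -6 (M = 6*(-1) = -6)
(M + H)*(1 + 1)**2 = (-6 + 20)*(1 + 1)**2 = 14*2**2 = 14*4 = 56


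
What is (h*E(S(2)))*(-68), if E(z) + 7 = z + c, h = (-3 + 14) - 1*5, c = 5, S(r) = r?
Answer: 0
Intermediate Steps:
h = 6 (h = 11 - 5 = 6)
E(z) = -2 + z (E(z) = -7 + (z + 5) = -7 + (5 + z) = -2 + z)
(h*E(S(2)))*(-68) = (6*(-2 + 2))*(-68) = (6*0)*(-68) = 0*(-68) = 0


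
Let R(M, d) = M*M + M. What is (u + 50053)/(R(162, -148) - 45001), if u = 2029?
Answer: -52082/18595 ≈ -2.8009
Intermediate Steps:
R(M, d) = M + M**2 (R(M, d) = M**2 + M = M + M**2)
(u + 50053)/(R(162, -148) - 45001) = (2029 + 50053)/(162*(1 + 162) - 45001) = 52082/(162*163 - 45001) = 52082/(26406 - 45001) = 52082/(-18595) = 52082*(-1/18595) = -52082/18595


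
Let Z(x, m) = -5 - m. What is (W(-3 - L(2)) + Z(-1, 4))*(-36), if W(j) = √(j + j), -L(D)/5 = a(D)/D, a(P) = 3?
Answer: 216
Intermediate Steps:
L(D) = -15/D
W(j) = √2*√j (W(j) = √(2*j) = √2*√j)
(W(-3 - L(2)) + Z(-1, 4))*(-36) = (√2*√(-3 - (-15)/2) + (-5 - 1*4))*(-36) = (√2*√(-3 - (-15)/2) + (-5 - 4))*(-36) = (√2*√(-3 - 1*(-15/2)) - 9)*(-36) = (√2*√(-3 + 15/2) - 9)*(-36) = (√2*√(9/2) - 9)*(-36) = (√2*(3*√2/2) - 9)*(-36) = (3 - 9)*(-36) = -6*(-36) = 216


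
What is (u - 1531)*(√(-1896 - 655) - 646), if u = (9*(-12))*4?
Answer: 1268098 - 1963*I*√2551 ≈ 1.2681e+6 - 99146.0*I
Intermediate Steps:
u = -432 (u = -108*4 = -432)
(u - 1531)*(√(-1896 - 655) - 646) = (-432 - 1531)*(√(-1896 - 655) - 646) = -1963*(√(-2551) - 646) = -1963*(I*√2551 - 646) = -1963*(-646 + I*√2551) = 1268098 - 1963*I*√2551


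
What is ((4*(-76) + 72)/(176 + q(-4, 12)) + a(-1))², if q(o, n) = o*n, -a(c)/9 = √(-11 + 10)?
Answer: -19895/256 + 261*I/8 ≈ -77.715 + 32.625*I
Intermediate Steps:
a(c) = -9*I (a(c) = -9*√(-11 + 10) = -9*I)
q(o, n) = n*o
((4*(-76) + 72)/(176 + q(-4, 12)) + a(-1))² = ((4*(-76) + 72)/(176 + 12*(-4)) - 9*I)² = ((-304 + 72)/(176 - 48) - 9*I)² = (-232/128 - 9*I)² = (-232*1/128 - 9*I)² = (-29/16 - 9*I)²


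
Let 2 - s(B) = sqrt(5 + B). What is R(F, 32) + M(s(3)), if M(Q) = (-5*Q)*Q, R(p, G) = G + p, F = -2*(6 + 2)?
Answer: -44 + 40*sqrt(2) ≈ 12.569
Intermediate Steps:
F = -16 (F = -2*8 = -16)
s(B) = 2 - sqrt(5 + B)
M(Q) = -5*Q**2
R(F, 32) + M(s(3)) = (32 - 16) - 5*(2 - sqrt(5 + 3))**2 = 16 - 5*(2 - sqrt(8))**2 = 16 - 5*(2 - 2*sqrt(2))**2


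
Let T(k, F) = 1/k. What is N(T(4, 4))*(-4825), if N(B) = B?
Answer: -4825/4 ≈ -1206.3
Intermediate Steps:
N(T(4, 4))*(-4825) = -4825/4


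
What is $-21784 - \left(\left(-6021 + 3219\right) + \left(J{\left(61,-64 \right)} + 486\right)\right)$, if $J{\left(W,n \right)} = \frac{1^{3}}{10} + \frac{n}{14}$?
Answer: $- \frac{1362447}{70} \approx -19464.0$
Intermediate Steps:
$J{\left(W,n \right)} = \frac{1}{10} + \frac{n}{14}$ ($J{\left(W,n \right)} = 1 \cdot \frac{1}{10} + n \frac{1}{14} = \frac{1}{10} + \frac{n}{14}$)
$-21784 - \left(\left(-6021 + 3219\right) + \left(J{\left(61,-64 \right)} + 486\right)\right) = -21784 - \left(\left(-6021 + 3219\right) + \left(\left(\frac{1}{10} + \frac{1}{14} \left(-64\right)\right) + 486\right)\right) = -21784 - \left(-2802 + \left(\left(\frac{1}{10} - \frac{32}{7}\right) + 486\right)\right) = -21784 - \left(-2802 + \left(- \frac{313}{70} + 486\right)\right) = -21784 - \left(-2802 + \frac{33707}{70}\right) = -21784 - - \frac{162433}{70} = -21784 + \frac{162433}{70} = - \frac{1362447}{70}$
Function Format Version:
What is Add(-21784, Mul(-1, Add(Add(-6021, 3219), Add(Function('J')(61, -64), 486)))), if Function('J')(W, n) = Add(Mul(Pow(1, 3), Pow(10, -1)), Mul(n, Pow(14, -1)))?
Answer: Rational(-1362447, 70) ≈ -19464.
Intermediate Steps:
Function('J')(W, n) = Add(Rational(1, 10), Mul(Rational(1, 14), n)) (Function('J')(W, n) = Add(Mul(1, Rational(1, 10)), Mul(n, Rational(1, 14))) = Add(Rational(1, 10), Mul(Rational(1, 14), n)))
Add(-21784, Mul(-1, Add(Add(-6021, 3219), Add(Function('J')(61, -64), 486)))) = Add(-21784, Mul(-1, Add(Add(-6021, 3219), Add(Add(Rational(1, 10), Mul(Rational(1, 14), -64)), 486)))) = Add(-21784, Mul(-1, Add(-2802, Add(Add(Rational(1, 10), Rational(-32, 7)), 486)))) = Add(-21784, Mul(-1, Add(-2802, Add(Rational(-313, 70), 486)))) = Add(-21784, Mul(-1, Add(-2802, Rational(33707, 70)))) = Add(-21784, Mul(-1, Rational(-162433, 70))) = Add(-21784, Rational(162433, 70)) = Rational(-1362447, 70)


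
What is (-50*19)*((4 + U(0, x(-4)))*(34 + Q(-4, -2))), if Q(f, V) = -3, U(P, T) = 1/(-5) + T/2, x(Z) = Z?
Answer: -53010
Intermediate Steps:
U(P, T) = -1/5 + T/2 (U(P, T) = 1*(-1/5) + T*(1/2) = -1/5 + T/2)
(-50*19)*((4 + U(0, x(-4)))*(34 + Q(-4, -2))) = (-50*19)*((4 + (-1/5 + (1/2)*(-4)))*(34 - 3)) = -950*(4 + (-1/5 - 2))*31 = -950*(4 - 11/5)*31 = -1710*31 = -950*279/5 = -53010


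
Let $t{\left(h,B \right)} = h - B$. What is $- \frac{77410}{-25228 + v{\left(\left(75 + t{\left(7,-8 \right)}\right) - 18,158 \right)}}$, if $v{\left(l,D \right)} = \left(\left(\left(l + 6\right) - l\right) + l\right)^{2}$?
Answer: $\frac{38705}{9572} \approx 4.0436$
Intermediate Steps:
$v{\left(l,D \right)} = \left(6 + l\right)^{2}$ ($v{\left(l,D \right)} = \left(\left(\left(6 + l\right) - l\right) + l\right)^{2} = \left(6 + l\right)^{2}$)
$- \frac{77410}{-25228 + v{\left(\left(75 + t{\left(7,-8 \right)}\right) - 18,158 \right)}} = - \frac{77410}{-25228 + \left(6 + \left(\left(75 + \left(7 - -8\right)\right) - 18\right)\right)^{2}} = - \frac{77410}{-25228 + \left(6 + \left(\left(75 + \left(7 + 8\right)\right) - 18\right)\right)^{2}} = - \frac{77410}{-25228 + \left(6 + \left(\left(75 + 15\right) - 18\right)\right)^{2}} = - \frac{77410}{-25228 + \left(6 + \left(90 - 18\right)\right)^{2}} = - \frac{77410}{-25228 + \left(6 + 72\right)^{2}} = - \frac{77410}{-25228 + 78^{2}} = - \frac{77410}{-25228 + 6084} = - \frac{77410}{-19144} = \left(-77410\right) \left(- \frac{1}{19144}\right) = \frac{38705}{9572}$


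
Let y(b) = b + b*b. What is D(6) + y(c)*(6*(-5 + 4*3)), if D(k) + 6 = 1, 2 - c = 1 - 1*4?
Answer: 1255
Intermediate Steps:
c = 5 (c = 2 - (1 - 1*4) = 2 - (1 - 4) = 2 - 1*(-3) = 2 + 3 = 5)
D(k) = -5 (D(k) = -6 + 1 = -5)
y(b) = b + b**2
D(6) + y(c)*(6*(-5 + 4*3)) = -5 + (5*(1 + 5))*(6*(-5 + 4*3)) = -5 + (5*6)*(6*(-5 + 12)) = -5 + 30*(6*7) = -5 + 30*42 = -5 + 1260 = 1255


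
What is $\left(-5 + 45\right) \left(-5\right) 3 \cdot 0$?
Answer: $0$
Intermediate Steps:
$\left(-5 + 45\right) \left(-5\right) 3 \cdot 0 = 40 \left(\left(-15\right) 0\right) = 40 \cdot 0 = 0$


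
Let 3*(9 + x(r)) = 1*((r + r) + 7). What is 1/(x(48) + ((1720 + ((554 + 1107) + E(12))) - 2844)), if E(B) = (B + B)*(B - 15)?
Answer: 3/1471 ≈ 0.0020394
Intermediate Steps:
E(B) = 2*B*(-15 + B) (E(B) = (2*B)*(-15 + B) = 2*B*(-15 + B))
x(r) = -20/3 + 2*r/3 (x(r) = -9 + (1*((r + r) + 7))/3 = -9 + (1*(2*r + 7))/3 = -9 + (1*(7 + 2*r))/3 = -9 + (7 + 2*r)/3 = -9 + (7/3 + 2*r/3) = -20/3 + 2*r/3)
1/(x(48) + ((1720 + ((554 + 1107) + E(12))) - 2844)) = 1/((-20/3 + (2/3)*48) + ((1720 + ((554 + 1107) + 2*12*(-15 + 12))) - 2844)) = 1/((-20/3 + 32) + ((1720 + (1661 + 2*12*(-3))) - 2844)) = 1/(76/3 + ((1720 + (1661 - 72)) - 2844)) = 1/(76/3 + ((1720 + 1589) - 2844)) = 1/(76/3 + (3309 - 2844)) = 1/(76/3 + 465) = 1/(1471/3) = 3/1471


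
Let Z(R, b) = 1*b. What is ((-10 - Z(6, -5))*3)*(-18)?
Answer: 270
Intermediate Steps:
Z(R, b) = b
((-10 - Z(6, -5))*3)*(-18) = ((-10 - 1*(-5))*3)*(-18) = ((-10 + 5)*3)*(-18) = -5*3*(-18) = -15*(-18) = 270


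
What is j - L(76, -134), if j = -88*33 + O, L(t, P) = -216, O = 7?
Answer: -2681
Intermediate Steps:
j = -2897 (j = -88*33 + 7 = -2904 + 7 = -2897)
j - L(76, -134) = -2897 - 1*(-216) = -2897 + 216 = -2681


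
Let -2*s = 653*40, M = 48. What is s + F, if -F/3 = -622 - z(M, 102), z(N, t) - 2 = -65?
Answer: -11383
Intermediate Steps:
z(N, t) = -63 (z(N, t) = 2 - 65 = -63)
F = 1677 (F = -3*(-622 - 1*(-63)) = -3*(-622 + 63) = -3*(-559) = 1677)
s = -13060 (s = -653*40/2 = -½*26120 = -13060)
s + F = -13060 + 1677 = -11383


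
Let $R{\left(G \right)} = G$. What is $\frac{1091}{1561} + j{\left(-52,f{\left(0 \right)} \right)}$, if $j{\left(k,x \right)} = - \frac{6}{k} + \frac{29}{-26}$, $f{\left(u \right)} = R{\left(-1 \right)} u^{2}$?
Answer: $- \frac{470}{1561} \approx -0.30109$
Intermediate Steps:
$f{\left(u \right)} = - u^{2}$
$j{\left(k,x \right)} = - \frac{29}{26} - \frac{6}{k}$ ($j{\left(k,x \right)} = - \frac{6}{k} + 29 \left(- \frac{1}{26}\right) = - \frac{6}{k} - \frac{29}{26} = - \frac{29}{26} - \frac{6}{k}$)
$\frac{1091}{1561} + j{\left(-52,f{\left(0 \right)} \right)} = \frac{1091}{1561} - \left(\frac{29}{26} + \frac{6}{-52}\right) = 1091 \cdot \frac{1}{1561} - 1 = \frac{1091}{1561} + \left(- \frac{29}{26} + \frac{3}{26}\right) = \frac{1091}{1561} - 1 = - \frac{470}{1561}$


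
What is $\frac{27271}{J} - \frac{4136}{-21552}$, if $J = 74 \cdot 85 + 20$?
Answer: $\frac{19182586}{4249785} \approx 4.5138$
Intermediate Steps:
$J = 6310$ ($J = 6290 + 20 = 6310$)
$\frac{27271}{J} - \frac{4136}{-21552} = \frac{27271}{6310} - \frac{4136}{-21552} = 27271 \cdot \frac{1}{6310} - - \frac{517}{2694} = \frac{27271}{6310} + \frac{517}{2694} = \frac{19182586}{4249785}$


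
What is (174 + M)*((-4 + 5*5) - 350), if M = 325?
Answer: -164171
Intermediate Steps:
(174 + M)*((-4 + 5*5) - 350) = (174 + 325)*((-4 + 5*5) - 350) = 499*((-4 + 25) - 350) = 499*(21 - 350) = 499*(-329) = -164171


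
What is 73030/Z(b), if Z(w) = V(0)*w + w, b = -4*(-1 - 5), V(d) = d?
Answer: 36515/12 ≈ 3042.9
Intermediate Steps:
b = 24 (b = -4*(-6) = 24)
Z(w) = w (Z(w) = 0*w + w = 0 + w = w)
73030/Z(b) = 73030/24 = 73030*(1/24) = 36515/12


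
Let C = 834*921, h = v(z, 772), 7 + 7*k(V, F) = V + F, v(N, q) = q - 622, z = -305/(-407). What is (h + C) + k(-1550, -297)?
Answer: 5375994/7 ≈ 7.6800e+5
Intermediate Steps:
z = 305/407 (z = -305*(-1/407) = 305/407 ≈ 0.74939)
v(N, q) = -622 + q
k(V, F) = -1 + F/7 + V/7 (k(V, F) = -1 + (V + F)/7 = -1 + (F + V)/7 = -1 + (F/7 + V/7) = -1 + F/7 + V/7)
h = 150 (h = -622 + 772 = 150)
C = 768114
(h + C) + k(-1550, -297) = (150 + 768114) + (-1 + (1/7)*(-297) + (1/7)*(-1550)) = 768264 + (-1 - 297/7 - 1550/7) = 768264 - 1854/7 = 5375994/7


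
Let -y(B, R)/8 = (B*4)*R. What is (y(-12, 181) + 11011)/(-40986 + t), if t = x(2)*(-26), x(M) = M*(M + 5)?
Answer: -16103/8270 ≈ -1.9472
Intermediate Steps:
x(M) = M*(5 + M)
y(B, R) = -32*B*R (y(B, R) = -8*B*4*R = -8*4*B*R = -32*B*R)
t = -364 (t = (2*(5 + 2))*(-26) = (2*7)*(-26) = 14*(-26) = -364)
(y(-12, 181) + 11011)/(-40986 + t) = (-32*(-12)*181 + 11011)/(-40986 - 364) = (69504 + 11011)/(-41350) = 80515*(-1/41350) = -16103/8270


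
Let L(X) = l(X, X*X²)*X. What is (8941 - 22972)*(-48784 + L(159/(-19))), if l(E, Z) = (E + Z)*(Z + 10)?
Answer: 36549652541509548774/893871739 ≈ 4.0889e+10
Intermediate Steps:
l(E, Z) = (10 + Z)*(E + Z) (l(E, Z) = (E + Z)*(10 + Z) = (10 + Z)*(E + Z))
L(X) = X*(X⁴ + X⁶ + 10*X + 10*X³) (L(X) = ((X*X²)² + 10*X + 10*(X*X²) + X*(X*X²))*X = ((X³)² + 10*X + 10*X³ + X*X³)*X = (X⁶ + 10*X + 10*X³ + X⁴)*X = (X⁴ + X⁶ + 10*X + 10*X³)*X = X*(X⁴ + X⁶ + 10*X + 10*X³))
(8941 - 22972)*(-48784 + L(159/(-19))) = (8941 - 22972)*(-48784 + (159/(-19))²*(10 + (159/(-19))³ + (159/(-19))⁵ + 10*(159/(-19))²)) = -14031*(-48784 + (159*(-1/19))²*(10 + (159*(-1/19))³ + (159*(-1/19))⁵ + 10*(159*(-1/19))²)) = -14031*(-48784 + (-159/19)²*(10 + (-159/19)³ + (-159/19)⁵ + 10*(-159/19)²)) = -14031*(-48784 + 25281*(10 - 4019679/6859 - 101621504799/2476099 + 10*(25281/361))/361) = -14031*(-48784 + 25281*(10 - 4019679/6859 - 101621504799/2476099 + 252810/361)/361) = -14031*(-48784 + (25281/361)*(-101313824138/2476099)) = -14031*(-48784 - 2561314788032778/893871739) = -14031*(-2604921426948154/893871739) = 36549652541509548774/893871739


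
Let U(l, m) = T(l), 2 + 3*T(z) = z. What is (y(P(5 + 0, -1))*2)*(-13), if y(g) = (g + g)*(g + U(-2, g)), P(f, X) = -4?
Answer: -3328/3 ≈ -1109.3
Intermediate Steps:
T(z) = -⅔ + z/3
U(l, m) = -⅔ + l/3
y(g) = 2*g*(-4/3 + g) (y(g) = (g + g)*(g + (-⅔ + (⅓)*(-2))) = (2*g)*(g + (-⅔ - ⅔)) = (2*g)*(g - 4/3) = (2*g)*(-4/3 + g) = 2*g*(-4/3 + g))
(y(P(5 + 0, -1))*2)*(-13) = (((⅔)*(-4)*(-4 + 3*(-4)))*2)*(-13) = (((⅔)*(-4)*(-4 - 12))*2)*(-13) = (((⅔)*(-4)*(-16))*2)*(-13) = ((128/3)*2)*(-13) = (256/3)*(-13) = -3328/3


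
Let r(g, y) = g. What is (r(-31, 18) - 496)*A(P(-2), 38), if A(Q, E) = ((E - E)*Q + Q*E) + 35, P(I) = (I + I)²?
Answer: -338861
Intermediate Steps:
P(I) = 4*I² (P(I) = (2*I)² = 4*I²)
A(Q, E) = 35 + E*Q (A(Q, E) = (0*Q + E*Q) + 35 = (0 + E*Q) + 35 = E*Q + 35 = 35 + E*Q)
(r(-31, 18) - 496)*A(P(-2), 38) = (-31 - 496)*(35 + 38*(4*(-2)²)) = -527*(35 + 38*(4*4)) = -527*(35 + 38*16) = -527*(35 + 608) = -527*643 = -338861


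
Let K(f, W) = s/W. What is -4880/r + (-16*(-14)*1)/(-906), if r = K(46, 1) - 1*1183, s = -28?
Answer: 2075008/548583 ≈ 3.7825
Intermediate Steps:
K(f, W) = -28/W
r = -1211 (r = -28/1 - 1*1183 = -28*1 - 1183 = -28 - 1183 = -1211)
-4880/r + (-16*(-14)*1)/(-906) = -4880/(-1211) + (-16*(-14)*1)/(-906) = -4880*(-1/1211) + (224*1)*(-1/906) = 4880/1211 + 224*(-1/906) = 4880/1211 - 112/453 = 2075008/548583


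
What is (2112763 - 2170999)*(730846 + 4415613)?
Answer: -299709186324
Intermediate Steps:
(2112763 - 2170999)*(730846 + 4415613) = -58236*5146459 = -299709186324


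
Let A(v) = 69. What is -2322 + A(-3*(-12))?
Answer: -2253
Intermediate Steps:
-2322 + A(-3*(-12)) = -2322 + 69 = -2253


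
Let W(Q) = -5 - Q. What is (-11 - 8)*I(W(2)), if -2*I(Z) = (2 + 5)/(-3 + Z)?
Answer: -133/20 ≈ -6.6500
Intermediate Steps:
I(Z) = -7/(2*(-3 + Z)) (I(Z) = -(2 + 5)/(2*(-3 + Z)) = -7/(2*(-3 + Z)))
(-11 - 8)*I(W(2)) = (-11 - 8)*(-7/(-6 + 2*(-5 - 1*2))) = -(-133)/(-6 + 2*(-5 - 2)) = -(-133)/(-6 + 2*(-7)) = -(-133)/(-6 - 14) = -(-133)/(-20) = -(-133)*(-1)/20 = -19*7/20 = -133/20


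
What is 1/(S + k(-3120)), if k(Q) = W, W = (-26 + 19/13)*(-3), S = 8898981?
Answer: 13/115687710 ≈ 1.1237e-7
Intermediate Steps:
W = 957/13 (W = (-26 + 19*(1/13))*(-3) = (-26 + 19/13)*(-3) = -319/13*(-3) = 957/13 ≈ 73.615)
k(Q) = 957/13
1/(S + k(-3120)) = 1/(8898981 + 957/13) = 1/(115687710/13) = 13/115687710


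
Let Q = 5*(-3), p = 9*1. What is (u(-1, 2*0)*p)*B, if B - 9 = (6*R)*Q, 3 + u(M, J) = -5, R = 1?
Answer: 5832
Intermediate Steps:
u(M, J) = -8 (u(M, J) = -3 - 5 = -8)
p = 9
Q = -15
B = -81 (B = 9 + (6*1)*(-15) = 9 + 6*(-15) = 9 - 90 = -81)
(u(-1, 2*0)*p)*B = -8*9*(-81) = -72*(-81) = 5832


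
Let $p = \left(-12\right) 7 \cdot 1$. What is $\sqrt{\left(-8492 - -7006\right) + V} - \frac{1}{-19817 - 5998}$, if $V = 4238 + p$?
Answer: $\frac{1}{25815} + 2 \sqrt{667} \approx 51.653$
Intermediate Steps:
$p = -84$ ($p = \left(-84\right) 1 = -84$)
$V = 4154$ ($V = 4238 - 84 = 4154$)
$\sqrt{\left(-8492 - -7006\right) + V} - \frac{1}{-19817 - 5998} = \sqrt{\left(-8492 - -7006\right) + 4154} - \frac{1}{-19817 - 5998} = \sqrt{\left(-8492 + 7006\right) + 4154} - \frac{1}{-25815} = \sqrt{-1486 + 4154} - - \frac{1}{25815} = \sqrt{2668} + \frac{1}{25815} = 2 \sqrt{667} + \frac{1}{25815} = \frac{1}{25815} + 2 \sqrt{667}$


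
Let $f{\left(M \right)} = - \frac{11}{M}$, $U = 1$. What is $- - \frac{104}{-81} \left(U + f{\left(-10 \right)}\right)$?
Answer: $- \frac{364}{135} \approx -2.6963$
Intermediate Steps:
$- - \frac{104}{-81} \left(U + f{\left(-10 \right)}\right) = - - \frac{104}{-81} \left(1 - \frac{11}{-10}\right) = - \left(-104\right) \left(- \frac{1}{81}\right) \left(1 - - \frac{11}{10}\right) = - \frac{104 \left(1 + \frac{11}{10}\right)}{81} = - \frac{104 \cdot 21}{81 \cdot 10} = \left(-1\right) \frac{364}{135} = - \frac{364}{135}$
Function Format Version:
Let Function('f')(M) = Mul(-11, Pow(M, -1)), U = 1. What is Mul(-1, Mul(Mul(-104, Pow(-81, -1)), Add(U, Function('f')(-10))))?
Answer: Rational(-364, 135) ≈ -2.6963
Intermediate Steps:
Mul(-1, Mul(Mul(-104, Pow(-81, -1)), Add(U, Function('f')(-10)))) = Mul(-1, Mul(Mul(-104, Pow(-81, -1)), Add(1, Mul(-11, Pow(-10, -1))))) = Mul(-1, Mul(Mul(-104, Rational(-1, 81)), Add(1, Mul(-11, Rational(-1, 10))))) = Mul(-1, Mul(Rational(104, 81), Add(1, Rational(11, 10)))) = Mul(-1, Mul(Rational(104, 81), Rational(21, 10))) = Mul(-1, Rational(364, 135)) = Rational(-364, 135)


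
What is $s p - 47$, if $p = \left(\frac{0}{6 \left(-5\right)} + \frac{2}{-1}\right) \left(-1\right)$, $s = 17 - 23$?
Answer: $-59$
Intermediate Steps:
$s = -6$ ($s = 17 - 23 = -6$)
$p = 2$ ($p = \left(\frac{0}{-30} + 2 \left(-1\right)\right) \left(-1\right) = \left(0 \left(- \frac{1}{30}\right) - 2\right) \left(-1\right) = \left(0 - 2\right) \left(-1\right) = \left(-2\right) \left(-1\right) = 2$)
$s p - 47 = \left(-6\right) 2 - 47 = -12 - 47 = -59$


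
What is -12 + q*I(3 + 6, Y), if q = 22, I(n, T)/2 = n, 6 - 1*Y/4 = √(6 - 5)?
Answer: 384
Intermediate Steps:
Y = 20 (Y = 24 - 4*√(6 - 5) = 24 - 4*√1 = 24 - 4*1 = 24 - 4 = 20)
I(n, T) = 2*n
-12 + q*I(3 + 6, Y) = -12 + 22*(2*(3 + 6)) = -12 + 22*(2*9) = -12 + 22*18 = -12 + 396 = 384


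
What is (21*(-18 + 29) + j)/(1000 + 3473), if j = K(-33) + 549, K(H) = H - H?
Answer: 260/1491 ≈ 0.17438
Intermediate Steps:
K(H) = 0
j = 549 (j = 0 + 549 = 549)
(21*(-18 + 29) + j)/(1000 + 3473) = (21*(-18 + 29) + 549)/(1000 + 3473) = (21*11 + 549)/4473 = (231 + 549)*(1/4473) = 780*(1/4473) = 260/1491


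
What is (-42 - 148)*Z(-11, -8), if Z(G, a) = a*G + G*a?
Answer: -33440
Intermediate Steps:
Z(G, a) = 2*G*a (Z(G, a) = G*a + G*a = 2*G*a)
(-42 - 148)*Z(-11, -8) = (-42 - 148)*(2*(-11)*(-8)) = -190*176 = -33440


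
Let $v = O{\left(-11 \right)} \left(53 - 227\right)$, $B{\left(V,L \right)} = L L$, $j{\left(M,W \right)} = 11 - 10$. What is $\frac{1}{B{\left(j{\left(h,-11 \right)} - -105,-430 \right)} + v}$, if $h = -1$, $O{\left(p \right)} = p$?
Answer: $\frac{1}{186814} \approx 5.3529 \cdot 10^{-6}$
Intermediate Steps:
$j{\left(M,W \right)} = 1$
$B{\left(V,L \right)} = L^{2}$
$v = 1914$ ($v = - 11 \left(53 - 227\right) = \left(-11\right) \left(-174\right) = 1914$)
$\frac{1}{B{\left(j{\left(h,-11 \right)} - -105,-430 \right)} + v} = \frac{1}{\left(-430\right)^{2} + 1914} = \frac{1}{184900 + 1914} = \frac{1}{186814}$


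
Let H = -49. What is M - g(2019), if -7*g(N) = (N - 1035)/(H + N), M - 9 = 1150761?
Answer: 7934559642/6895 ≈ 1.1508e+6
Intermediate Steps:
M = 1150770 (M = 9 + 1150761 = 1150770)
g(N) = -(-1035 + N)/(7*(-49 + N)) (g(N) = -(N - 1035)/(7*(-49 + N)) = -(-1035 + N)/(7*(-49 + N)))
M - g(2019) = 1150770 - (1035 - 1*2019)/(7*(-49 + 2019)) = 1150770 - (1035 - 2019)/(7*1970) = 1150770 - (-984)/(7*1970) = 1150770 - 1*(-492/6895) = 1150770 + 492/6895 = 7934559642/6895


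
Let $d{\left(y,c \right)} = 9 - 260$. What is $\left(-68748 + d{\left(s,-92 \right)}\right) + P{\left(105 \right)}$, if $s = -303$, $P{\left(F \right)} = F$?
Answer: $-68894$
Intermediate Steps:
$d{\left(y,c \right)} = -251$
$\left(-68748 + d{\left(s,-92 \right)}\right) + P{\left(105 \right)} = \left(-68748 - 251\right) + 105 = -68999 + 105 = -68894$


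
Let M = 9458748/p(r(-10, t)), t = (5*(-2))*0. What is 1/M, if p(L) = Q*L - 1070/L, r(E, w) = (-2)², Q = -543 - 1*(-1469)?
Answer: 2291/6305832 ≈ 0.00036331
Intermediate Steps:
Q = 926 (Q = -543 + 1469 = 926)
t = 0 (t = -10*0 = 0)
r(E, w) = 4
p(L) = -1070/L + 926*L (p(L) = 926*L - 1070/L = -1070/L + 926*L)
M = 6305832/2291 (M = 9458748/(-1070/4 + 926*4) = 9458748/(-1070*¼ + 3704) = 9458748/(-535/2 + 3704) = 9458748/(6873/2) = 9458748*(2/6873) = 6305832/2291 ≈ 2752.4)
1/M = 1/(6305832/2291) = 2291/6305832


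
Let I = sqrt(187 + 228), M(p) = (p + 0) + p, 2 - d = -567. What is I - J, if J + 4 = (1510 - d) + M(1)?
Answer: -939 + sqrt(415) ≈ -918.63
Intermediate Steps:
d = 569 (d = 2 - 1*(-567) = 2 + 567 = 569)
M(p) = 2*p (M(p) = p + p = 2*p)
J = 939 (J = -4 + ((1510 - 1*569) + 2*1) = -4 + ((1510 - 569) + 2) = -4 + (941 + 2) = -4 + 943 = 939)
I = sqrt(415) ≈ 20.372
I - J = sqrt(415) - 1*939 = sqrt(415) - 939 = -939 + sqrt(415)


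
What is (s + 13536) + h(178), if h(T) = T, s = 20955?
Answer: 34669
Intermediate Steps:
(s + 13536) + h(178) = (20955 + 13536) + 178 = 34491 + 178 = 34669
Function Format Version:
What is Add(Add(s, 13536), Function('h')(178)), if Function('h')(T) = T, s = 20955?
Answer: 34669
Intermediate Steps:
Add(Add(s, 13536), Function('h')(178)) = Add(Add(20955, 13536), 178) = Add(34491, 178) = 34669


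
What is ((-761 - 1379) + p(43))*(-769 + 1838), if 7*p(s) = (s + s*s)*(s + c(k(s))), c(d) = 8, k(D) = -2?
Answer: 87136328/7 ≈ 1.2448e+7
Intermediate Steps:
p(s) = (8 + s)*(s + s²)/7 (p(s) = ((s + s*s)*(s + 8))/7 = ((s + s²)*(8 + s))/7 = ((8 + s)*(s + s²))/7 = (8 + s)*(s + s²)/7)
((-761 - 1379) + p(43))*(-769 + 1838) = ((-761 - 1379) + (⅐)*43*(8 + 43² + 9*43))*(-769 + 1838) = (-2140 + (⅐)*43*(8 + 1849 + 387))*1069 = (-2140 + (⅐)*43*2244)*1069 = (-2140 + 96492/7)*1069 = (81512/7)*1069 = 87136328/7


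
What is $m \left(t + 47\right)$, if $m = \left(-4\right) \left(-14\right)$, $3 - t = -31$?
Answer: $4536$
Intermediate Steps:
$t = 34$ ($t = 3 - -31 = 3 + 31 = 34$)
$m = 56$
$m \left(t + 47\right) = 56 \left(34 + 47\right) = 56 \cdot 81 = 4536$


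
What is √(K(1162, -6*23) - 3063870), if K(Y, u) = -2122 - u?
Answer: I*√3065854 ≈ 1751.0*I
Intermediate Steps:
√(K(1162, -6*23) - 3063870) = √((-2122 - (-6)*23) - 3063870) = √((-2122 - 1*(-138)) - 3063870) = √((-2122 + 138) - 3063870) = √(-1984 - 3063870) = √(-3065854) = I*√3065854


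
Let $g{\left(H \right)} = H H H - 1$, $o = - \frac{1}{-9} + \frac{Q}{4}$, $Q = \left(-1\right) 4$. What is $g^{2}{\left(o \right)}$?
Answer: $\frac{1540081}{531441} \approx 2.8979$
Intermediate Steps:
$Q = -4$
$o = - \frac{8}{9}$ ($o = - \frac{1}{-9} - \frac{4}{4} = \left(-1\right) \left(- \frac{1}{9}\right) - 1 = \frac{1}{9} - 1 = - \frac{8}{9} \approx -0.88889$)
$g{\left(H \right)} = -1 + H^{3}$ ($g{\left(H \right)} = H^{2} H - 1 = H^{3} - 1 = -1 + H^{3}$)
$g^{2}{\left(o \right)} = \left(-1 + \left(- \frac{8}{9}\right)^{3}\right)^{2} = \left(-1 - \frac{512}{729}\right)^{2} = \left(- \frac{1241}{729}\right)^{2} = \frac{1540081}{531441}$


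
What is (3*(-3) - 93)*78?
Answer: -7956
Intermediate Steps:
(3*(-3) - 93)*78 = (-9 - 93)*78 = -102*78 = -7956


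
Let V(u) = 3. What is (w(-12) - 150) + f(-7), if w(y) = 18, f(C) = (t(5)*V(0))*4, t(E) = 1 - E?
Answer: -180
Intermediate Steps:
f(C) = -48 (f(C) = ((1 - 1*5)*3)*4 = ((1 - 5)*3)*4 = -4*3*4 = -12*4 = -48)
(w(-12) - 150) + f(-7) = (18 - 150) - 48 = -132 - 48 = -180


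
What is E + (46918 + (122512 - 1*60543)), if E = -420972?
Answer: -312085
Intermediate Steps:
E + (46918 + (122512 - 1*60543)) = -420972 + (46918 + (122512 - 1*60543)) = -420972 + (46918 + (122512 - 60543)) = -420972 + (46918 + 61969) = -420972 + 108887 = -312085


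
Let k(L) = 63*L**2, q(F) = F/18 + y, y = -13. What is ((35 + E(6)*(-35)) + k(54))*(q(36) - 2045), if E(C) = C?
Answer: -377343848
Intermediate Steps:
q(F) = -13 + F/18 (q(F) = F/18 - 13 = -13 + F/18)
((35 + E(6)*(-35)) + k(54))*(q(36) - 2045) = ((35 + 6*(-35)) + 63*54**2)*((-13 + (1/18)*36) - 2045) = ((35 - 210) + 63*2916)*((-13 + 2) - 2045) = (-175 + 183708)*(-11 - 2045) = 183533*(-2056) = -377343848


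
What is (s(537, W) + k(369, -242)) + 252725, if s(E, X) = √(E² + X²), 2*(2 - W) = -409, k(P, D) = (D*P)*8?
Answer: -461659 + √1324045/2 ≈ -4.6108e+5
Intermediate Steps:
k(P, D) = 8*D*P
W = 413/2 (W = 2 - ½*(-409) = 2 + 409/2 = 413/2 ≈ 206.50)
(s(537, W) + k(369, -242)) + 252725 = (√(537² + (413/2)²) + 8*(-242)*369) + 252725 = (√(288369 + 170569/4) - 714384) + 252725 = (√(1324045/4) - 714384) + 252725 = (√1324045/2 - 714384) + 252725 = (-714384 + √1324045/2) + 252725 = -461659 + √1324045/2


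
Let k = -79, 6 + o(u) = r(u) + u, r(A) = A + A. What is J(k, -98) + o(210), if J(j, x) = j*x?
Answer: 8366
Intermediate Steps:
r(A) = 2*A
o(u) = -6 + 3*u (o(u) = -6 + (2*u + u) = -6 + 3*u)
J(k, -98) + o(210) = -79*(-98) + (-6 + 3*210) = 7742 + (-6 + 630) = 7742 + 624 = 8366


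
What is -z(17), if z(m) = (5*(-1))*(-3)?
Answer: -15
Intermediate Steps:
z(m) = 15 (z(m) = -5*(-3) = 15)
-z(17) = -1*15 = -15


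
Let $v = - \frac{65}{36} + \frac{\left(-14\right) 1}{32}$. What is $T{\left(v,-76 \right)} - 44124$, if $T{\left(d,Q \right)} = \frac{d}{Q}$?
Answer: $- \frac{25415407}{576} \approx -44124.0$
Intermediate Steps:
$v = - \frac{323}{144}$ ($v = \left(-65\right) \frac{1}{36} - \frac{7}{16} = - \frac{65}{36} - \frac{7}{16} = - \frac{323}{144} \approx -2.2431$)
$T{\left(v,-76 \right)} - 44124 = - \frac{323}{144 \left(-76\right)} - 44124 = \left(- \frac{323}{144}\right) \left(- \frac{1}{76}\right) - 44124 = \frac{17}{576} - 44124 = - \frac{25415407}{576}$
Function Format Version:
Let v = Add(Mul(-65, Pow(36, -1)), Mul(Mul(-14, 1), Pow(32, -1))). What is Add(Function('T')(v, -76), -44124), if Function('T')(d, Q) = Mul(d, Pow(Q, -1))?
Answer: Rational(-25415407, 576) ≈ -44124.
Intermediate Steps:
v = Rational(-323, 144) (v = Add(Mul(-65, Rational(1, 36)), Mul(-14, Rational(1, 32))) = Add(Rational(-65, 36), Rational(-7, 16)) = Rational(-323, 144) ≈ -2.2431)
Add(Function('T')(v, -76), -44124) = Add(Mul(Rational(-323, 144), Pow(-76, -1)), -44124) = Add(Mul(Rational(-323, 144), Rational(-1, 76)), -44124) = Add(Rational(17, 576), -44124) = Rational(-25415407, 576)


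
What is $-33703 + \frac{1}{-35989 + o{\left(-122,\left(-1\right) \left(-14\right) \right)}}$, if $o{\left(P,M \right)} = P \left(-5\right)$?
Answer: $- \frac{1192378438}{35379} \approx -33703.0$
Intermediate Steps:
$o{\left(P,M \right)} = - 5 P$
$-33703 + \frac{1}{-35989 + o{\left(-122,\left(-1\right) \left(-14\right) \right)}} = -33703 + \frac{1}{-35989 - -610} = -33703 + \frac{1}{-35989 + 610} = -33703 + \frac{1}{-35379} = -33703 - \frac{1}{35379} = - \frac{1192378438}{35379}$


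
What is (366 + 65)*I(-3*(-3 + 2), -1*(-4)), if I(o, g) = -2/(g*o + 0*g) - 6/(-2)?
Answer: 7327/6 ≈ 1221.2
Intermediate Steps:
I(o, g) = 3 - 2/(g*o) (I(o, g) = -2/(g*o + 0) - 6*(-½) = -2*1/(g*o) + 3 = -2/(g*o) + 3 = 3 - 2/(g*o))
(366 + 65)*I(-3*(-3 + 2), -1*(-4)) = (366 + 65)*(3 - 2/(((-1*(-4)))*((-3*(-3 + 2))))) = 431*(3 - 2/(4*(-3*(-1)))) = 431*(3 - 2*¼/3) = 431*(3 - 2*¼*⅓) = 431*(3 - ⅙) = 431*(17/6) = 7327/6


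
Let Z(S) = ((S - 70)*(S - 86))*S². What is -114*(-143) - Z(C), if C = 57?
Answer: -1208571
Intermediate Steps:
Z(S) = S²*(-86 + S)*(-70 + S) (Z(S) = ((-70 + S)*(-86 + S))*S² = ((-86 + S)*(-70 + S))*S² = S²*(-86 + S)*(-70 + S))
-114*(-143) - Z(C) = -114*(-143) - 57²*(6020 + 57² - 156*57) = 16302 - 3249*(6020 + 3249 - 8892) = 16302 - 3249*377 = 16302 - 1*1224873 = 16302 - 1224873 = -1208571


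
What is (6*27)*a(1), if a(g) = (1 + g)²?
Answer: 648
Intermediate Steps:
(6*27)*a(1) = (6*27)*(1 + 1)² = 162*2² = 162*4 = 648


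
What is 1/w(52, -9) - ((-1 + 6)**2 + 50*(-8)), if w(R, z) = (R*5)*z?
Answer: 877499/2340 ≈ 375.00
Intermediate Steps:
w(R, z) = 5*R*z (w(R, z) = (5*R)*z = 5*R*z)
1/w(52, -9) - ((-1 + 6)**2 + 50*(-8)) = 1/(5*52*(-9)) - ((-1 + 6)**2 + 50*(-8)) = 1/(-2340) - (5**2 - 400) = -1/2340 - (25 - 400) = -1/2340 - 1*(-375) = -1/2340 + 375 = 877499/2340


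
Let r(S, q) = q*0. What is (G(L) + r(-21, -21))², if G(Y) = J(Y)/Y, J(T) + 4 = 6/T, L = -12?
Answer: 9/64 ≈ 0.14063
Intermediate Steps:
r(S, q) = 0
J(T) = -4 + 6/T
G(Y) = (-4 + 6/Y)/Y
(G(L) + r(-21, -21))² = (2*(3 - 2*(-12))/(-12)² + 0)² = (2*(1/144)*(3 + 24) + 0)² = (2*(1/144)*27 + 0)² = (3/8 + 0)² = (3/8)² = 9/64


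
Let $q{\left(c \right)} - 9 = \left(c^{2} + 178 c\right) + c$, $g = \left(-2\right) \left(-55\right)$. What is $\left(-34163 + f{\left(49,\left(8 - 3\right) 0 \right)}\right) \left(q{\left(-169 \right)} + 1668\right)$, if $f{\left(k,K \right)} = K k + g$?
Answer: $442689$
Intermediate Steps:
$g = 110$
$f{\left(k,K \right)} = 110 + K k$ ($f{\left(k,K \right)} = K k + 110 = 110 + K k$)
$q{\left(c \right)} = 9 + c^{2} + 179 c$ ($q{\left(c \right)} = 9 + \left(\left(c^{2} + 178 c\right) + c\right) = 9 + \left(c^{2} + 179 c\right) = 9 + c^{2} + 179 c$)
$\left(-34163 + f{\left(49,\left(8 - 3\right) 0 \right)}\right) \left(q{\left(-169 \right)} + 1668\right) = \left(-34163 + \left(110 + \left(8 - 3\right) 0 \cdot 49\right)\right) \left(\left(9 + \left(-169\right)^{2} + 179 \left(-169\right)\right) + 1668\right) = \left(-34163 + \left(110 + 5 \cdot 0 \cdot 49\right)\right) \left(\left(9 + 28561 - 30251\right) + 1668\right) = \left(-34163 + \left(110 + 0 \cdot 49\right)\right) \left(-1681 + 1668\right) = \left(-34163 + \left(110 + 0\right)\right) \left(-13\right) = \left(-34163 + 110\right) \left(-13\right) = \left(-34053\right) \left(-13\right) = 442689$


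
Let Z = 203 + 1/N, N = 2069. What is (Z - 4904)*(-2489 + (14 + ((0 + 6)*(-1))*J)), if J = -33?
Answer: 22146939936/2069 ≈ 1.0704e+7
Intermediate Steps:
Z = 420008/2069 (Z = 203 + 1/2069 = 420008/2069 ≈ 203.00)
(Z - 4904)*(-2489 + (14 + ((0 + 6)*(-1))*J)) = (420008/2069 - 4904)*(-2489 + (14 + ((0 + 6)*(-1))*(-33))) = -9726368*(-2489 + (14 + (6*(-1))*(-33)))/2069 = -9726368*(-2489 + (14 - 6*(-33)))/2069 = -9726368*(-2489 + (14 + 198))/2069 = -9726368*(-2489 + 212)/2069 = -9726368/2069*(-2277) = 22146939936/2069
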